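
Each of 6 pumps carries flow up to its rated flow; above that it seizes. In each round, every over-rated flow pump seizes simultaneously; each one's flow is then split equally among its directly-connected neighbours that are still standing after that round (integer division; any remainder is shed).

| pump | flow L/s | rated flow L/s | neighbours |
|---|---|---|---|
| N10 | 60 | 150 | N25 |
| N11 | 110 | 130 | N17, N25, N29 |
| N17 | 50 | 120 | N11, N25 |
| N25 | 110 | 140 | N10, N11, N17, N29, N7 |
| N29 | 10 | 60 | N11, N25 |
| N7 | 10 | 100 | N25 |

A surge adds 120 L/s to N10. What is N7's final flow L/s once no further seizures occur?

82

Round 1 — N10 at 180 > 150. N10 seizes.
  N10 sheds 180 L/s to N25: 180 each.
    N25: 110+180 = 290 > 140
Round 2 — N25 seizes.
  N25 sheds 290 L/s to N11, N17, N29, N7: 72 each (2 lost).
    N11: 110+72 = 182 > 130
    N17: 50+72 = 122 > 120
    N29: 10+72 = 82 > 60
    N7: 10+72 = 82 ≤ 100
Round 3 — N11, N17, N29 seize.
  N11 sheds 182 L/s: no online neighbours, lost.
  N17 sheds 122 L/s: no online neighbours, lost.
  N29 sheds 82 L/s: no online neighbours, lost.
No further seizures.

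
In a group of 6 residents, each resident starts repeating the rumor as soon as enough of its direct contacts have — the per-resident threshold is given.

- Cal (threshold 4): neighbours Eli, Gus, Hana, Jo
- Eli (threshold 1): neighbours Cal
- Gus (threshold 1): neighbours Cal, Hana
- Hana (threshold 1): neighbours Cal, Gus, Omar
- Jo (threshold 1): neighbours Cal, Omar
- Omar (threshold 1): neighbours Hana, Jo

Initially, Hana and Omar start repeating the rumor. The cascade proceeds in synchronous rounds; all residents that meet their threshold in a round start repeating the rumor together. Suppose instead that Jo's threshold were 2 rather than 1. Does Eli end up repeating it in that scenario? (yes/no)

no

With Jo's threshold at 2:
Round 1 — Hana, Omar start repeating the rumor (initial).
Round 2 — checking thresholds:
  Cal: 1 of 4 neighbours < 4, holds.
  Gus: 1 of 2 neighbours ≥ 1, starts repeating the rumor.
  Jo: 1 of 2 neighbours < 2, holds.
Round 3 — no new spreads; cascade stops.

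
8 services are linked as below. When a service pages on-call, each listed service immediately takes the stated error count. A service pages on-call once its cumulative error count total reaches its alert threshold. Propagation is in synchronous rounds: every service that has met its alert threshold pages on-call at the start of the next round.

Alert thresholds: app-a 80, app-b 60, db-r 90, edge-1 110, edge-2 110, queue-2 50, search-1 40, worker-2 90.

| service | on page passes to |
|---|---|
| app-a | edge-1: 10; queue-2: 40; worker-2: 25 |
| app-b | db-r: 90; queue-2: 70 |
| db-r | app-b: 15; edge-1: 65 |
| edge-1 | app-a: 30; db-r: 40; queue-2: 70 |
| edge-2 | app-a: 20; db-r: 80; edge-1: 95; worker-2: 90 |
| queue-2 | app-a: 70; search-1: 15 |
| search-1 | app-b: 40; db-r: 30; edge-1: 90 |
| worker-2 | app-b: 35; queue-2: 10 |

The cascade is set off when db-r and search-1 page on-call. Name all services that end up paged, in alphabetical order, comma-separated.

app-a, db-r, edge-1, queue-2, search-1

Round 1 — db-r, search-1 page on-call (initial).
  app-b: +15+40 → 55 < 60
  edge-1: +65+90 → 155 ≥ 110
Round 2 — edge-1 pages on-call.
  app-a: +30 → 30 < 80
  queue-2: +70 → 70 ≥ 50
Round 3 — queue-2 pages on-call.
  app-a: +70 → 100 ≥ 80
Round 4 — app-a pages on-call.
  worker-2: +25 → 25 < 90
No further pages.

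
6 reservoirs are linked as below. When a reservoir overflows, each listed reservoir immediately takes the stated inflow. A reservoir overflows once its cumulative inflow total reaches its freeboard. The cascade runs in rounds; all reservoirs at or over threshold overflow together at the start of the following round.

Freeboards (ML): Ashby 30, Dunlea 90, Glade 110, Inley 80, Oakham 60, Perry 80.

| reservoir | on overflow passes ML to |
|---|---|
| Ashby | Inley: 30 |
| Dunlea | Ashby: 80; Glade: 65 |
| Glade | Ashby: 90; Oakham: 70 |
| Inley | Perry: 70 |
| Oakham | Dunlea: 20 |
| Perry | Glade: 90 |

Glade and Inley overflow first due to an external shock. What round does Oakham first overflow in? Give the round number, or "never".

2

Round 1 — Glade, Inley overflow (initial).
  Ashby: +90 → 90 ≥ 30
  Oakham: +70 → 70 ≥ 60
  Perry: +70 → 70 < 80
Round 2 — Ashby, Oakham overflow.
  Dunlea: +20 → 20 < 90
No further overflows.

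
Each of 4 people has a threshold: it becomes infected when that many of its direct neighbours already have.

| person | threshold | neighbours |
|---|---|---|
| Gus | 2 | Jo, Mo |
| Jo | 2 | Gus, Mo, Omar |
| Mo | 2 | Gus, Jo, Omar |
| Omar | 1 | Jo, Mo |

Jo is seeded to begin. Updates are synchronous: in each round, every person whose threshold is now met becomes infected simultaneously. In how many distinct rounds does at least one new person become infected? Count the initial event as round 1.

Round 1 — Jo becomes infected (initial).
Round 2 — checking thresholds:
  Gus: 1 of 2 neighbours < 2, not yet.
  Mo: 1 of 3 neighbours < 2, not yet.
  Omar: 1 of 2 neighbours ≥ 1, becomes infected.
Round 3 — checking thresholds:
  Gus: 1 of 2 neighbours < 2, not yet.
  Mo: 2 of 3 neighbours ≥ 2, becomes infected.
Round 4 — checking thresholds:
  Gus: 2 of 2 neighbours ≥ 2, becomes infected.
Round 5 — no new infections; cascade stops.

4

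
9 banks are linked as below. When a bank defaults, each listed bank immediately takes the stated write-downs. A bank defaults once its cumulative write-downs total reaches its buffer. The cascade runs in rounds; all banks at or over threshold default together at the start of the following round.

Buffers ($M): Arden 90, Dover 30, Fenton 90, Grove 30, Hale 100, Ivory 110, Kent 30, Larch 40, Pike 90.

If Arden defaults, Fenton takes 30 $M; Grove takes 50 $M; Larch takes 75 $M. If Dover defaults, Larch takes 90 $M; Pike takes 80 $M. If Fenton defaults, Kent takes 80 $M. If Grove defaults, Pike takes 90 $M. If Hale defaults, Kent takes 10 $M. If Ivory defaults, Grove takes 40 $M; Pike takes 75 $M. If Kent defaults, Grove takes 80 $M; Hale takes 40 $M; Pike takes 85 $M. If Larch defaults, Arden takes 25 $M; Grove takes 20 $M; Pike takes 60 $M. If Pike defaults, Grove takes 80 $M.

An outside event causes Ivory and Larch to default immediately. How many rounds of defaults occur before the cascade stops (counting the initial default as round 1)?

2

Round 1 — Ivory, Larch default (initial).
  Arden: +25 → 25 < 90
  Grove: +40+20 → 60 ≥ 30
  Pike: +75+60 → 135 ≥ 90
Round 2 — Grove, Pike default.
No further defaults.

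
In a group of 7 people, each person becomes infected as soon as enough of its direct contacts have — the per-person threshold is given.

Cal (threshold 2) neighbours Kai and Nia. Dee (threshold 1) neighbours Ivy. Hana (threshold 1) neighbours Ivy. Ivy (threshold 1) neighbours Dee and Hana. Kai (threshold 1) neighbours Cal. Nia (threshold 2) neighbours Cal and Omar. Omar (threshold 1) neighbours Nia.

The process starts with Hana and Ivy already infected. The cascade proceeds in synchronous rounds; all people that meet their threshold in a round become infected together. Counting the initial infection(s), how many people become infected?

3

Round 1 — Hana, Ivy become infected (initial).
Round 2 — checking thresholds:
  Dee: 1 of 1 neighbours ≥ 1, becomes infected.
Round 3 — no new infections; cascade stops.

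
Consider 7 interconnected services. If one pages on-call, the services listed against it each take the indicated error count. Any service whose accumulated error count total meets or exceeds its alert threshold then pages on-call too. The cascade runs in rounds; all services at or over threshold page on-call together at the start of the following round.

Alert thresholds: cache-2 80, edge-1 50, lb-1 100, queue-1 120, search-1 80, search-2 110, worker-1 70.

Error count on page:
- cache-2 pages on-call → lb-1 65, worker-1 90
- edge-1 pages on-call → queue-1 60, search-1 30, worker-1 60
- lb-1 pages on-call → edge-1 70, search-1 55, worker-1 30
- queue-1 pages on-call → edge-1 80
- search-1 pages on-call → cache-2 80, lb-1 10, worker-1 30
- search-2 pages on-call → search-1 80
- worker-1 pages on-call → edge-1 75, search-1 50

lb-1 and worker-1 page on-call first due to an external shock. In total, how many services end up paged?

5

Round 1 — lb-1, worker-1 page on-call (initial).
  edge-1: +70+75 → 145 ≥ 50
  search-1: +55+50 → 105 ≥ 80
Round 2 — edge-1, search-1 page on-call.
  cache-2: +80 → 80 ≥ 80
  queue-1: +60 → 60 < 120
Round 3 — cache-2 pages on-call.
No further pages.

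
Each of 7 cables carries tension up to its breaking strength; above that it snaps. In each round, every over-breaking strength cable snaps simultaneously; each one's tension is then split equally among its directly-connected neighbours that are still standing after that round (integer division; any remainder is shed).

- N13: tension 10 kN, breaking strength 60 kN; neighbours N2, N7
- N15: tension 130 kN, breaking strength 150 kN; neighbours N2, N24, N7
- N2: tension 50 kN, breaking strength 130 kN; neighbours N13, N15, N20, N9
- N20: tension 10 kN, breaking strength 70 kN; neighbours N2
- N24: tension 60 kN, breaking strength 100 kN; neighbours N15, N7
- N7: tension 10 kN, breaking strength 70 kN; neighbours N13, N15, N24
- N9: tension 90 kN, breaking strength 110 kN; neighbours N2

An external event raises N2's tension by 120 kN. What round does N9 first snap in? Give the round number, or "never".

2

Round 1 — N2 at 170 > 130. N2 snaps.
  N2 sheds 170 kN to N13, N15, N20, N9: 42 each (2 lost).
    N13: 10+42 = 52 ≤ 60
    N15: 130+42 = 172 > 150
    N20: 10+42 = 52 ≤ 70
    N9: 90+42 = 132 > 110
Round 2 — N15, N9 snap.
  N15 sheds 172 kN to N24, N7: 86 each.
    N24: 60+86 = 146 > 100
    N7: 10+86 = 96 > 70
  N9 sheds 132 kN: no online neighbours, lost.
Round 3 — N24, N7 snap.
  N24 sheds 146 kN: no online neighbours, lost.
  N7 sheds 96 kN to N13: 96 each.
    N13: 52+96 = 148 > 60
Round 4 — N13 snaps.
  N13 sheds 148 kN: no online neighbours, lost.
No further breaks.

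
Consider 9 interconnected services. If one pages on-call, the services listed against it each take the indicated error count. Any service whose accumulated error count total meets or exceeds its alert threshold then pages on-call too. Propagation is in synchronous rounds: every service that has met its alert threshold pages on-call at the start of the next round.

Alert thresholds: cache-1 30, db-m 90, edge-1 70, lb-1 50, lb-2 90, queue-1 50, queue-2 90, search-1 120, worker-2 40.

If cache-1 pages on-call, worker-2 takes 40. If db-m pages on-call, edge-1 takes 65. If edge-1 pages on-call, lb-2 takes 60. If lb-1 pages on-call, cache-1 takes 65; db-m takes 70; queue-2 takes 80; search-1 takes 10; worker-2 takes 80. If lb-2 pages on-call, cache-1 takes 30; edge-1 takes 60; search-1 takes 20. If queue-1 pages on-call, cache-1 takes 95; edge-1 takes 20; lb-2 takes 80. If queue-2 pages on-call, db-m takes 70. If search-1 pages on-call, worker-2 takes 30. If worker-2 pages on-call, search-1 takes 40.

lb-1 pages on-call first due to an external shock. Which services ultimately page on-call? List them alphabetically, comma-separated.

cache-1, lb-1, worker-2

Round 1 — lb-1 pages on-call (initial).
  cache-1: +65 → 65 ≥ 30
  db-m: +70 → 70 < 90
  queue-2: +80 → 80 < 90
  search-1: +10 → 10 < 120
  worker-2: +80 → 80 ≥ 40
Round 2 — cache-1, worker-2 page on-call.
  search-1: +40 → 50 < 120
No further pages.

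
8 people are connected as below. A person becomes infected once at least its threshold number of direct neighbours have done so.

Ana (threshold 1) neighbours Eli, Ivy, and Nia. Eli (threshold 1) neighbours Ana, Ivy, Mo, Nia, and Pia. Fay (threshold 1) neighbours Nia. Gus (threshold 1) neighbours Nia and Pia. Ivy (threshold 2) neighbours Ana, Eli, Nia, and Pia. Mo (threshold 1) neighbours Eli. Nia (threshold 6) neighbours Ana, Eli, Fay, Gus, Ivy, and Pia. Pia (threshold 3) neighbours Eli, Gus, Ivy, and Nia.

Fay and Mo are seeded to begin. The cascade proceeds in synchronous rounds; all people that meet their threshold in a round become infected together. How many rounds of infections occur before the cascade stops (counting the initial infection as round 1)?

Round 1 — Fay, Mo become infected (initial).
Round 2 — checking thresholds:
  Eli: 1 of 5 neighbours ≥ 1, becomes infected.
  Nia: 1 of 6 neighbours < 6, holds.
Round 3 — checking thresholds:
  Ana: 1 of 3 neighbours ≥ 1, becomes infected.
  Ivy: 1 of 4 neighbours < 2, holds.
  Nia: 2 of 6 neighbours < 6, holds.
  Pia: 1 of 4 neighbours < 3, holds.
Round 4 — checking thresholds:
  Ivy: 2 of 4 neighbours ≥ 2, becomes infected.
  Nia: 3 of 6 neighbours < 6, holds.
  Pia: 1 of 4 neighbours < 3, holds.
Round 5 — no new infections; cascade stops.

4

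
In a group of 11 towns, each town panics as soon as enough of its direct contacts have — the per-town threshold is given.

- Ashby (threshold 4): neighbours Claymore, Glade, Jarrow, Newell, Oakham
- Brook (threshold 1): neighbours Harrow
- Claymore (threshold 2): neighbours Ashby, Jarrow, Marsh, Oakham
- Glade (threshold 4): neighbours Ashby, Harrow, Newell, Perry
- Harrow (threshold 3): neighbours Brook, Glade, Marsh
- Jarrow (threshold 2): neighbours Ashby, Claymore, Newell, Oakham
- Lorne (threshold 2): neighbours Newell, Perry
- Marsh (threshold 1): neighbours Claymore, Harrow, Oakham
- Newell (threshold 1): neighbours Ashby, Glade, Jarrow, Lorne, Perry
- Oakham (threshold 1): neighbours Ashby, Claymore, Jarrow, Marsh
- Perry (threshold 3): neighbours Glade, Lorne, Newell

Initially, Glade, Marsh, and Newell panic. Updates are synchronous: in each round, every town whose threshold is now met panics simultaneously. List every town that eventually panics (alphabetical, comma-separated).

Round 1 — Glade, Marsh, Newell panic (initial).
Round 2 — checking thresholds:
  Ashby: 2 of 5 neighbours < 4, not yet.
  Claymore: 1 of 4 neighbours < 2, not yet.
  Harrow: 2 of 3 neighbours < 3, not yet.
  Jarrow: 1 of 4 neighbours < 2, not yet.
  Lorne: 1 of 2 neighbours < 2, not yet.
  Oakham: 1 of 4 neighbours ≥ 1, panics.
  Perry: 2 of 3 neighbours < 3, not yet.
Round 3 — checking thresholds:
  Ashby: 3 of 5 neighbours < 4, not yet.
  Claymore: 2 of 4 neighbours ≥ 2, panics.
  Harrow: 2 of 3 neighbours < 3, not yet.
  Jarrow: 2 of 4 neighbours ≥ 2, panics.
  Lorne: 1 of 2 neighbours < 2, not yet.
  Perry: 2 of 3 neighbours < 3, not yet.
Round 4 — checking thresholds:
  Ashby: 5 of 5 neighbours ≥ 4, panics.
  Harrow: 2 of 3 neighbours < 3, not yet.
  Lorne: 1 of 2 neighbours < 2, not yet.
  Perry: 2 of 3 neighbours < 3, not yet.
Round 5 — no new panics; cascade stops.

Ashby, Claymore, Glade, Jarrow, Marsh, Newell, Oakham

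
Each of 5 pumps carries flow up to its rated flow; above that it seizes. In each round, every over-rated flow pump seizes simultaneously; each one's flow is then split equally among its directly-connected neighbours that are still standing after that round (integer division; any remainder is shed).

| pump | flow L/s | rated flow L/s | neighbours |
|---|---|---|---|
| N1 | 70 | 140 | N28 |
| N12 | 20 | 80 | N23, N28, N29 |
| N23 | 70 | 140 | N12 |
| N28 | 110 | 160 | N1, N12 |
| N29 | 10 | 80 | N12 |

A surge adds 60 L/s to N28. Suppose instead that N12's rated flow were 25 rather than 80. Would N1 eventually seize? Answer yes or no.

With N12's rated flow at 25:
Round 1 — N28 at 170 > 160. N28 seizes.
  N28 sheds 170 L/s to N1, N12: 85 each.
    N1: 70+85 = 155 > 140
    N12: 20+85 = 105 > 25
Round 2 — N1, N12 seize.
  N1 sheds 155 L/s: no online neighbours, lost.
  N12 sheds 105 L/s to N23, N29: 52 each (1 lost).
    N23: 70+52 = 122 ≤ 140
    N29: 10+52 = 62 ≤ 80
No further seizures.

yes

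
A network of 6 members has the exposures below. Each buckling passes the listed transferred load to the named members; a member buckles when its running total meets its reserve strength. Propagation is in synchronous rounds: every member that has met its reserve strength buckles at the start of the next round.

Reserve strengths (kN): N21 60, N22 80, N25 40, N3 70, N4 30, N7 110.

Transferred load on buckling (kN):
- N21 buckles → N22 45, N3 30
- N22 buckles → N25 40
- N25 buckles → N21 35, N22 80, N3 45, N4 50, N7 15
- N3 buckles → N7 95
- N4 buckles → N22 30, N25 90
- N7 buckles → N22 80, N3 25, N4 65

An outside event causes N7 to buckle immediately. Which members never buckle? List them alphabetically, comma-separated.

N21

Round 1 — N7 buckles (initial).
  N22: +80 → 80 ≥ 80
  N3: +25 → 25 < 70
  N4: +65 → 65 ≥ 30
Round 2 — N22, N4 buckle.
  N25: +40+90 → 130 ≥ 40
Round 3 — N25 buckles.
  N21: +35 → 35 < 60
  N3: +45 → 70 ≥ 70
Round 4 — N3 buckles.
No further bucklings.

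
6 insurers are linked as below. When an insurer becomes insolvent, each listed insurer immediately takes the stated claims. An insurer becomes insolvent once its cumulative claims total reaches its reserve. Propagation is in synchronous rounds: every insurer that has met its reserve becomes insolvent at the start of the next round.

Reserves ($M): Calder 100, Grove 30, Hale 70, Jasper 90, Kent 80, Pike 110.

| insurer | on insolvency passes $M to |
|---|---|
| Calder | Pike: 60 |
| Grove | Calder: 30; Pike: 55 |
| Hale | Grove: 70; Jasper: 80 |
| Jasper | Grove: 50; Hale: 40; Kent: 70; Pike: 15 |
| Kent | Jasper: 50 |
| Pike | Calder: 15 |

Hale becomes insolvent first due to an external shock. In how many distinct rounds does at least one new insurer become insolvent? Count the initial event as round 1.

2

Round 1 — Hale becomes insolvent (initial).
  Grove: +70 → 70 ≥ 30
  Jasper: +80 → 80 < 90
Round 2 — Grove becomes insolvent.
  Calder: +30 → 30 < 100
  Pike: +55 → 55 < 110
No further insolvencies.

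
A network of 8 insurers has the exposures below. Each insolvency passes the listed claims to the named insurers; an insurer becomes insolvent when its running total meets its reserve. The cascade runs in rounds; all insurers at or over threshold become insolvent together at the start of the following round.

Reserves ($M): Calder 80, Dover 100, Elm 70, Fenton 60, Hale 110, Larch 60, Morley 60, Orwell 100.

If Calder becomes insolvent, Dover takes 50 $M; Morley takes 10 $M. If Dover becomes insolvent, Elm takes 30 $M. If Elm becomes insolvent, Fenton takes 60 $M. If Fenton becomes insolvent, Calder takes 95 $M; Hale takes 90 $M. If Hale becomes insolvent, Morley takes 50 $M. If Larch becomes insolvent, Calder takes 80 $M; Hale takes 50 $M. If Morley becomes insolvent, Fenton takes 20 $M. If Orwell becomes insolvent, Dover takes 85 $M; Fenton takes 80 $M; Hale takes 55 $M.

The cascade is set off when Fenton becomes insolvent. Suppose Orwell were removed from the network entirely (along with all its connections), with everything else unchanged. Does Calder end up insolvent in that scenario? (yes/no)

yes

With Orwell removed:
Round 1 — Fenton becomes insolvent (initial).
  Calder: +95 → 95 ≥ 80
  Hale: +90 → 90 < 110
Round 2 — Calder becomes insolvent.
  Dover: +50 → 50 < 100
  Morley: +10 → 10 < 60
No further insolvencies.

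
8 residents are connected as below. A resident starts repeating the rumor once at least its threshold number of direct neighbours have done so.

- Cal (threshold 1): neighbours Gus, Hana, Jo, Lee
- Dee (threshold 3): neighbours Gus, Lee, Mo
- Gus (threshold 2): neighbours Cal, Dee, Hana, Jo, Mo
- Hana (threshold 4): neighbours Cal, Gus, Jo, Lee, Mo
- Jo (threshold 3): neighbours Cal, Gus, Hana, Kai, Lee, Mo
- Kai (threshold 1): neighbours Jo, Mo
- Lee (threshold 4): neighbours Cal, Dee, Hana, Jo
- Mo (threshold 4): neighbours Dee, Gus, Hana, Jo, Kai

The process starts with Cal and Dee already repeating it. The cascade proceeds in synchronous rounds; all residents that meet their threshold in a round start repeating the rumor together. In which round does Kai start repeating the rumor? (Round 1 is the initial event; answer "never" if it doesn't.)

never

Round 1 — Cal, Dee start repeating the rumor (initial).
Round 2 — checking thresholds:
  Gus: 2 of 5 neighbours ≥ 2, starts repeating the rumor.
  Hana: 1 of 5 neighbours < 4, below threshold.
  Jo: 1 of 6 neighbours < 3, below threshold.
  Lee: 2 of 4 neighbours < 4, below threshold.
  Mo: 1 of 5 neighbours < 4, below threshold.
Round 3 — no new spreads; cascade stops.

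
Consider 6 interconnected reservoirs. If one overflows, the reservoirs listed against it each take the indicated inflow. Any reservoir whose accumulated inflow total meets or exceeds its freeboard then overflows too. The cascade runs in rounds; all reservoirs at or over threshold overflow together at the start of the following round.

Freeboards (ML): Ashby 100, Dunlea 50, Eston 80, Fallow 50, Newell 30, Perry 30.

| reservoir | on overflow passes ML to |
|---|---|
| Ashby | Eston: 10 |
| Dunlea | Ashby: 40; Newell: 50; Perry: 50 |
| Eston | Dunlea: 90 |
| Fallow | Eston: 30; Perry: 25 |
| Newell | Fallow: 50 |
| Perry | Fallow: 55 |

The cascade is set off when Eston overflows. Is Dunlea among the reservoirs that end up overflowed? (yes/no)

yes

Round 1 — Eston overflows (initial).
  Dunlea: +90 → 90 ≥ 50
Round 2 — Dunlea overflows.
  Ashby: +40 → 40 < 100
  Newell: +50 → 50 ≥ 30
  Perry: +50 → 50 ≥ 30
Round 3 — Newell, Perry overflow.
  Fallow: +50+55 → 105 ≥ 50
Round 4 — Fallow overflows.
No further overflows.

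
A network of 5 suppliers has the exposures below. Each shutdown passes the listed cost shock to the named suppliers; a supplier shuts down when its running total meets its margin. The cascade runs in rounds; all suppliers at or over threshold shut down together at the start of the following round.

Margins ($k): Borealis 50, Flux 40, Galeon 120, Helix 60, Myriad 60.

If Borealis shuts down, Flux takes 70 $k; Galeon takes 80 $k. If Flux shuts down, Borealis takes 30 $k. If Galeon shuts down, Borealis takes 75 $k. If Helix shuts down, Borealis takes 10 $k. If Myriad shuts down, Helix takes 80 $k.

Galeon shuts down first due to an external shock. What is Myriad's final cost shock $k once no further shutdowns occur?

Round 1 — Galeon shuts down (initial).
  Borealis: +75 → 75 ≥ 50
Round 2 — Borealis shuts down.
  Flux: +70 → 70 ≥ 40
Round 3 — Flux shuts down.
No further shutdowns.

0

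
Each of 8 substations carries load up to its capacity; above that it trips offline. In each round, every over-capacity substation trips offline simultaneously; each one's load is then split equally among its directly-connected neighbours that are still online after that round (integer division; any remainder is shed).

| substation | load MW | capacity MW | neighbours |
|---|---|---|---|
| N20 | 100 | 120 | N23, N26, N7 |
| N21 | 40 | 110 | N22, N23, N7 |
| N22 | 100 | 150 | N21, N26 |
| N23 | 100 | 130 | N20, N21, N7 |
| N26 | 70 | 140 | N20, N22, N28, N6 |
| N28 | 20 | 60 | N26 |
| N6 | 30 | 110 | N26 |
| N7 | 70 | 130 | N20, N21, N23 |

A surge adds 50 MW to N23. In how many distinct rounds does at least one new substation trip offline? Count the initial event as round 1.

5

Round 1 — N23 at 150 > 130. N23 trips offline.
  N23 sheds 150 MW to N20, N21, N7: 50 each.
    N20: 100+50 = 150 > 120
    N21: 40+50 = 90 ≤ 110
    N7: 70+50 = 120 ≤ 130
Round 2 — N20 trips offline.
  N20 sheds 150 MW to N26, N7: 75 each.
    N26: 70+75 = 145 > 140
    N7: 120+75 = 195 > 130
Round 3 — N26, N7 trip offline.
  N26 sheds 145 MW to N22, N28, N6: 48 each (1 lost).
    N22: 100+48 = 148 ≤ 150
    N28: 20+48 = 68 > 60
    N6: 30+48 = 78 ≤ 110
  N7 sheds 195 MW to N21: 195 each.
    N21: 90+195 = 285 > 110
Round 4 — N21, N28 trip offline.
  N21 sheds 285 MW to N22: 285 each.
    N22: 148+285 = 433 > 150
  N28 sheds 68 MW: no online neighbours, lost.
Round 5 — N22 trips offline.
  N22 sheds 433 MW: no online neighbours, lost.
No further trips.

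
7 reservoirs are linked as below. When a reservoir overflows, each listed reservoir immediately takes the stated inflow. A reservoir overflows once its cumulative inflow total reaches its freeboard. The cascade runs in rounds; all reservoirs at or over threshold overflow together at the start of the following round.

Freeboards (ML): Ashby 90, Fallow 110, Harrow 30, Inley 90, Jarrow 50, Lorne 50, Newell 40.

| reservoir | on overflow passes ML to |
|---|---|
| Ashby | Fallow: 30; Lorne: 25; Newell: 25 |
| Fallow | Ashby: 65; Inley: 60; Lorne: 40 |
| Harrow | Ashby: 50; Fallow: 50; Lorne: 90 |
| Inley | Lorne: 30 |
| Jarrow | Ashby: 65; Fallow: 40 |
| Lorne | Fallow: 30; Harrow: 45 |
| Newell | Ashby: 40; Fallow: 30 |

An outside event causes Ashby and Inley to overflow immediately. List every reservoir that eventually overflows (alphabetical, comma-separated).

Round 1 — Ashby, Inley overflow (initial).
  Fallow: +30 → 30 < 110
  Lorne: +25+30 → 55 ≥ 50
  Newell: +25 → 25 < 40
Round 2 — Lorne overflows.
  Fallow: +30 → 60 < 110
  Harrow: +45 → 45 ≥ 30
Round 3 — Harrow overflows.
  Fallow: +50 → 110 ≥ 110
Round 4 — Fallow overflows.
No further overflows.

Ashby, Fallow, Harrow, Inley, Lorne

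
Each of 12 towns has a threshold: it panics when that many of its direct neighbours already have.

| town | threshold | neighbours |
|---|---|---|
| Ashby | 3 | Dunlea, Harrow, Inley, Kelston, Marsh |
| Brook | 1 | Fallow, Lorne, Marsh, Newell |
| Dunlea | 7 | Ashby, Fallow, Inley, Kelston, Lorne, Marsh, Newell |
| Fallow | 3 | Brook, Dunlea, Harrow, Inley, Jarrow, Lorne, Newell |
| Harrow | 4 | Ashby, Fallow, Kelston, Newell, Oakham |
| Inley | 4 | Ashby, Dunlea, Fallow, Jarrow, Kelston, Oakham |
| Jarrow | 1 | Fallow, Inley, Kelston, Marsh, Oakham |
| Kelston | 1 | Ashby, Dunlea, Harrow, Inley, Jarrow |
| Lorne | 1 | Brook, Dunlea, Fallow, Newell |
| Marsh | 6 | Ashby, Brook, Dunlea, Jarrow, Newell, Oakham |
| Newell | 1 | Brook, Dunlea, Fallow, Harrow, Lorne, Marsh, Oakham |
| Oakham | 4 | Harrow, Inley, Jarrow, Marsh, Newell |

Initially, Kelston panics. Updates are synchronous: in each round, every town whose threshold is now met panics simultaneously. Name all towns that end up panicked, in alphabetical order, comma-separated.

Jarrow, Kelston

Round 1 — Kelston panics (initial).
Round 2 — checking thresholds:
  Ashby: 1 of 5 neighbours < 3, not yet.
  Dunlea: 1 of 7 neighbours < 7, not yet.
  Harrow: 1 of 5 neighbours < 4, not yet.
  Inley: 1 of 6 neighbours < 4, not yet.
  Jarrow: 1 of 5 neighbours ≥ 1, panics.
Round 3 — no new panics; cascade stops.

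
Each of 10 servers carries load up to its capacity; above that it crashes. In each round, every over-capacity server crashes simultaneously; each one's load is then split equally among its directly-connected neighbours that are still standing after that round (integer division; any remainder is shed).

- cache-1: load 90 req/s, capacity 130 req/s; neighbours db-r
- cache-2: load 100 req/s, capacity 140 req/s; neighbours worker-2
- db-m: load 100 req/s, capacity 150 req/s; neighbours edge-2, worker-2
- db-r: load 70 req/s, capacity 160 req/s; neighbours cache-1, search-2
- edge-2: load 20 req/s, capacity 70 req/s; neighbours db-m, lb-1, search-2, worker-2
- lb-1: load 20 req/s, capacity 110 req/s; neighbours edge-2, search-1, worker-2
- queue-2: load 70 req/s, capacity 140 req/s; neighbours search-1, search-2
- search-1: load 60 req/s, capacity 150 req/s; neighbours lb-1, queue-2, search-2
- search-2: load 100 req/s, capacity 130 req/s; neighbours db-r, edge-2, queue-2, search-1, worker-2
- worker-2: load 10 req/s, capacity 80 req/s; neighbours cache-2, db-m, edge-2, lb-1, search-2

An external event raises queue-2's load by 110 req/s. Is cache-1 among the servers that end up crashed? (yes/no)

Round 1 — queue-2 at 180 > 140. queue-2 crashes.
  queue-2 sheds 180 req/s to search-1, search-2: 90 each.
    search-1: 60+90 = 150 ≤ 150
    search-2: 100+90 = 190 > 130
Round 2 — search-2 crashes.
  search-2 sheds 190 req/s to db-r, edge-2, search-1, worker-2: 47 each (2 lost).
    db-r: 70+47 = 117 ≤ 160
    edge-2: 20+47 = 67 ≤ 70
    search-1: 150+47 = 197 > 150
    worker-2: 10+47 = 57 ≤ 80
Round 3 — search-1 crashes.
  search-1 sheds 197 req/s to lb-1: 197 each.
    lb-1: 20+197 = 217 > 110
Round 4 — lb-1 crashes.
  lb-1 sheds 217 req/s to edge-2, worker-2: 108 each (1 lost).
    edge-2: 67+108 = 175 > 70
    worker-2: 57+108 = 165 > 80
Round 5 — edge-2, worker-2 crash.
  edge-2 sheds 175 req/s to db-m: 175 each.
    db-m: 100+175 = 275 > 150
  worker-2 sheds 165 req/s to cache-2, db-m: 82 each (1 lost).
    cache-2: 100+82 = 182 > 140
    db-m: 275+82 = 357 > 150
Round 6 — cache-2, db-m crash.
  cache-2 sheds 182 req/s: no online neighbours, lost.
  db-m sheds 357 req/s: no online neighbours, lost.
No further crashes.

no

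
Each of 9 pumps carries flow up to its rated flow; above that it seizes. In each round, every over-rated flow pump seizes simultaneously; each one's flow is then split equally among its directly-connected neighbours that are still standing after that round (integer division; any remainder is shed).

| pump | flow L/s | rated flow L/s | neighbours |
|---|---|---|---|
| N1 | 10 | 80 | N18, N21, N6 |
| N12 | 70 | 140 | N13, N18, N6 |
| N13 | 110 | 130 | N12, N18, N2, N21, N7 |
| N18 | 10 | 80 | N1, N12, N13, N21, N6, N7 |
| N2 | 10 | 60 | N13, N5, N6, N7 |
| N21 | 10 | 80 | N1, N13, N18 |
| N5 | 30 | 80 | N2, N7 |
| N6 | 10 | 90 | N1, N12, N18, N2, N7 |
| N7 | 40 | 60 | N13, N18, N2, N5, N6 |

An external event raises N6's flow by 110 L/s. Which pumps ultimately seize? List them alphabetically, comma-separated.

N6, N7

Round 1 — N6 at 120 > 90. N6 seizes.
  N6 sheds 120 L/s to N1, N12, N18, N2, N7: 24 each.
    N1: 10+24 = 34 ≤ 80
    N12: 70+24 = 94 ≤ 140
    N18: 10+24 = 34 ≤ 80
    N2: 10+24 = 34 ≤ 60
    N7: 40+24 = 64 > 60
Round 2 — N7 seizes.
  N7 sheds 64 L/s to N13, N18, N2, N5: 16 each.
    N13: 110+16 = 126 ≤ 130
    N18: 34+16 = 50 ≤ 80
    N2: 34+16 = 50 ≤ 60
    N5: 30+16 = 46 ≤ 80
No further seizures.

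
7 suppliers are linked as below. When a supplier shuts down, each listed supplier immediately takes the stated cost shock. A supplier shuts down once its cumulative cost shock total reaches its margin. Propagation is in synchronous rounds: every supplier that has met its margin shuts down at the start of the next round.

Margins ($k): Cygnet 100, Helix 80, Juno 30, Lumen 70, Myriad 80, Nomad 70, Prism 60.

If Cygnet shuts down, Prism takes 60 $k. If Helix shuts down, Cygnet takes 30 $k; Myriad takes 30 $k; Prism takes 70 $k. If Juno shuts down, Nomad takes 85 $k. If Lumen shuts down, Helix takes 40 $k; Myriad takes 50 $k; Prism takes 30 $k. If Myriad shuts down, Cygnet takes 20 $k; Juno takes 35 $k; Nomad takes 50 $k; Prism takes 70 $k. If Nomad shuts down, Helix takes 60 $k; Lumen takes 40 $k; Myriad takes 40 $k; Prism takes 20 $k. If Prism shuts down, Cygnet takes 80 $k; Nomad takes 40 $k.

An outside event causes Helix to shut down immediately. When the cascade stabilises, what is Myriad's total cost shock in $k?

30

Round 1 — Helix shuts down (initial).
  Cygnet: +30 → 30 < 100
  Myriad: +30 → 30 < 80
  Prism: +70 → 70 ≥ 60
Round 2 — Prism shuts down.
  Cygnet: +80 → 110 ≥ 100
  Nomad: +40 → 40 < 70
Round 3 — Cygnet shuts down.
No further shutdowns.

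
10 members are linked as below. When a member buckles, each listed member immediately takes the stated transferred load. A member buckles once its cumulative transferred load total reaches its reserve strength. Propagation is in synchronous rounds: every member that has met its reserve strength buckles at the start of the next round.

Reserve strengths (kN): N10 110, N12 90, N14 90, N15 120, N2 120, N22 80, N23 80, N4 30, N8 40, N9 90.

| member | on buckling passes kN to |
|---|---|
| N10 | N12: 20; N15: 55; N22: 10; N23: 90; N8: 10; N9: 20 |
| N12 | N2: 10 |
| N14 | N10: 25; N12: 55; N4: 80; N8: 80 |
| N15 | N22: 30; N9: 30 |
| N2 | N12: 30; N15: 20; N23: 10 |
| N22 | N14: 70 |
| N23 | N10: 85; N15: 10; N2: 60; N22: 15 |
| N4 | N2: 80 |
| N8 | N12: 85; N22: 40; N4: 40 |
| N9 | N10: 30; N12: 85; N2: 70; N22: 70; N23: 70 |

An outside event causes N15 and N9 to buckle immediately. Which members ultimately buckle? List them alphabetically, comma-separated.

Round 1 — N15, N9 buckle (initial).
  N10: +30 → 30 < 110
  N12: +85 → 85 < 90
  N2: +70 → 70 < 120
  N22: +30+70 → 100 ≥ 80
  N23: +70 → 70 < 80
Round 2 — N22 buckles.
  N14: +70 → 70 < 90
No further bucklings.

N15, N22, N9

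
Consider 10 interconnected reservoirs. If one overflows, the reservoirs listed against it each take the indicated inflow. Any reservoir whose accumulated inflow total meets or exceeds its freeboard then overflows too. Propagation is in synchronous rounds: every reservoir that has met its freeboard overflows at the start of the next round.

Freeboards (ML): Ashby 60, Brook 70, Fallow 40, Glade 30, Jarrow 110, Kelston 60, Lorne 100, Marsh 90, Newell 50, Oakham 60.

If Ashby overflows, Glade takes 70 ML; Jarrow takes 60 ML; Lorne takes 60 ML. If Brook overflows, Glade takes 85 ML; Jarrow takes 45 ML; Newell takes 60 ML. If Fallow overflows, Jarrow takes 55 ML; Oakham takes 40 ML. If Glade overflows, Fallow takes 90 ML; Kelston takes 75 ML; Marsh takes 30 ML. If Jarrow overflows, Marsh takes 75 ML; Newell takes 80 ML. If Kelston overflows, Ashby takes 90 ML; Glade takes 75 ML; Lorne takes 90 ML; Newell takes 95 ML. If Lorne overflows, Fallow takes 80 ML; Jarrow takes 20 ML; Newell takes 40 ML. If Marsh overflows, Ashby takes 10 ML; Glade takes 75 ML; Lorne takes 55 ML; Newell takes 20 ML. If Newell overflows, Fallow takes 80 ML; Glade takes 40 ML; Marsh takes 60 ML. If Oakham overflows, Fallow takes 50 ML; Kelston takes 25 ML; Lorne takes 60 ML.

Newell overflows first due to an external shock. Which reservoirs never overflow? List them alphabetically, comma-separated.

Round 1 — Newell overflows (initial).
  Fallow: +80 → 80 ≥ 40
  Glade: +40 → 40 ≥ 30
  Marsh: +60 → 60 < 90
Round 2 — Fallow, Glade overflow.
  Jarrow: +55 → 55 < 110
  Kelston: +75 → 75 ≥ 60
  Marsh: +30 → 90 ≥ 90
  Oakham: +40 → 40 < 60
Round 3 — Kelston, Marsh overflow.
  Ashby: +90+10 → 100 ≥ 60
  Lorne: +90+55 → 145 ≥ 100
Round 4 — Ashby, Lorne overflow.
  Jarrow: +60+20 → 135 ≥ 110
Round 5 — Jarrow overflows.
No further overflows.

Brook, Oakham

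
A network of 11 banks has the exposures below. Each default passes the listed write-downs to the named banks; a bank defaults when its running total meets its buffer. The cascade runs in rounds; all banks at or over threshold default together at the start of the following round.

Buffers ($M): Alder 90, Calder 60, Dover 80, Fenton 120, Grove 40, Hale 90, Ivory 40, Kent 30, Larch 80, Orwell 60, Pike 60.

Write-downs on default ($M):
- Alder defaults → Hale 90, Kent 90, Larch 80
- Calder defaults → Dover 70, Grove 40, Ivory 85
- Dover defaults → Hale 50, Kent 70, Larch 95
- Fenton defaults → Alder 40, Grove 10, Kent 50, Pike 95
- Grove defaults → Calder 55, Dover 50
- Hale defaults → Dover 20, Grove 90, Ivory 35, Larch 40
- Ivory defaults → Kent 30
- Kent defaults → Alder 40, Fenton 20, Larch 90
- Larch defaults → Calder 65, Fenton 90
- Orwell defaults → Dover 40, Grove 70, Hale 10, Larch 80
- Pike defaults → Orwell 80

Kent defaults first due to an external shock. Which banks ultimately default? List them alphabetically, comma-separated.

Calder, Dover, Grove, Ivory, Kent, Larch

Round 1 — Kent defaults (initial).
  Alder: +40 → 40 < 90
  Fenton: +20 → 20 < 120
  Larch: +90 → 90 ≥ 80
Round 2 — Larch defaults.
  Calder: +65 → 65 ≥ 60
  Fenton: +90 → 110 < 120
Round 3 — Calder defaults.
  Dover: +70 → 70 < 80
  Grove: +40 → 40 ≥ 40
  Ivory: +85 → 85 ≥ 40
Round 4 — Grove, Ivory default.
  Dover: +50 → 120 ≥ 80
Round 5 — Dover defaults.
  Hale: +50 → 50 < 90
No further defaults.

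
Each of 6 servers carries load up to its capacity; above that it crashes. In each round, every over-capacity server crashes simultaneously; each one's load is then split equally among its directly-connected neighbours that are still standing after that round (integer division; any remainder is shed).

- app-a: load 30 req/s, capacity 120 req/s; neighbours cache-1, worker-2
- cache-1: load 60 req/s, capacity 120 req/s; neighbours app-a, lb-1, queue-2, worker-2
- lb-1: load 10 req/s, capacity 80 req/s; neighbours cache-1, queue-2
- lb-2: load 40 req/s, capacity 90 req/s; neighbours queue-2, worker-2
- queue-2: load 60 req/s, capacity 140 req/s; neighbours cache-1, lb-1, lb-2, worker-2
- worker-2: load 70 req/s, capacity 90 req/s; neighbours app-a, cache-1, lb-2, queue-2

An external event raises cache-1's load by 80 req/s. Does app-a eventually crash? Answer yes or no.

Round 1 — cache-1 at 140 > 120. cache-1 crashes.
  cache-1 sheds 140 req/s to app-a, lb-1, queue-2, worker-2: 35 each.
    app-a: 30+35 = 65 ≤ 120
    lb-1: 10+35 = 45 ≤ 80
    queue-2: 60+35 = 95 ≤ 140
    worker-2: 70+35 = 105 > 90
Round 2 — worker-2 crashes.
  worker-2 sheds 105 req/s to app-a, lb-2, queue-2: 35 each.
    app-a: 65+35 = 100 ≤ 120
    lb-2: 40+35 = 75 ≤ 90
    queue-2: 95+35 = 130 ≤ 140
No further crashes.

no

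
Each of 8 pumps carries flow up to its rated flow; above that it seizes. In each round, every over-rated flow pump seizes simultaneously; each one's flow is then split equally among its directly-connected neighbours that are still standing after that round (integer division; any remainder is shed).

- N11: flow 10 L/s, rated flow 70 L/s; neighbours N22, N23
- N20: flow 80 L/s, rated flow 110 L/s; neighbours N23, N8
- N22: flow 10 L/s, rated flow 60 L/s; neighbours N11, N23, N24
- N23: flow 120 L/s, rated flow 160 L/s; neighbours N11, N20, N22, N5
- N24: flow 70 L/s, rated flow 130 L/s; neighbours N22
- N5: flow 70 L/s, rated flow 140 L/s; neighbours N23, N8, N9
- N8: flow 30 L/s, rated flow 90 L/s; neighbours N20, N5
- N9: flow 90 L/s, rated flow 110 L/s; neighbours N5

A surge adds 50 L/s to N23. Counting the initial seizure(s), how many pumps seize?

5

Round 1 — N23 at 170 > 160. N23 seizes.
  N23 sheds 170 L/s to N11, N20, N22, N5: 42 each (2 lost).
    N11: 10+42 = 52 ≤ 70
    N20: 80+42 = 122 > 110
    N22: 10+42 = 52 ≤ 60
    N5: 70+42 = 112 ≤ 140
Round 2 — N20 seizes.
  N20 sheds 122 L/s to N8: 122 each.
    N8: 30+122 = 152 > 90
Round 3 — N8 seizes.
  N8 sheds 152 L/s to N5: 152 each.
    N5: 112+152 = 264 > 140
Round 4 — N5 seizes.
  N5 sheds 264 L/s to N9: 264 each.
    N9: 90+264 = 354 > 110
Round 5 — N9 seizes.
  N9 sheds 354 L/s: no online neighbours, lost.
No further seizures.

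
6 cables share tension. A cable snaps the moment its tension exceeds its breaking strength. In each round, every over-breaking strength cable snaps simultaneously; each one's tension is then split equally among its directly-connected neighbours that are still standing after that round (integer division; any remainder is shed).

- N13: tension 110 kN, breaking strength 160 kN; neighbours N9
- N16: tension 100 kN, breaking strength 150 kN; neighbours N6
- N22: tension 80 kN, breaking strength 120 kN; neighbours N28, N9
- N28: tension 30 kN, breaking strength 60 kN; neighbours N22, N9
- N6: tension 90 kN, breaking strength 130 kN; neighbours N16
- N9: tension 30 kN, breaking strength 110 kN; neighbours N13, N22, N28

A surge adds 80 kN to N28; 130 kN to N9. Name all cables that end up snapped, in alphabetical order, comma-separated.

N13, N22, N28, N9

Round 1 — N28 at 110 > 60; N9 at 160 > 110. N28, N9 snap.
  N28 sheds 110 kN to N22: 110 each.
    N22: 80+110 = 190 > 120
  N9 sheds 160 kN to N13, N22: 80 each.
    N13: 110+80 = 190 > 160
    N22: 190+80 = 270 > 120
Round 2 — N13, N22 snap.
  N13 sheds 190 kN: no online neighbours, lost.
  N22 sheds 270 kN: no online neighbours, lost.
No further breaks.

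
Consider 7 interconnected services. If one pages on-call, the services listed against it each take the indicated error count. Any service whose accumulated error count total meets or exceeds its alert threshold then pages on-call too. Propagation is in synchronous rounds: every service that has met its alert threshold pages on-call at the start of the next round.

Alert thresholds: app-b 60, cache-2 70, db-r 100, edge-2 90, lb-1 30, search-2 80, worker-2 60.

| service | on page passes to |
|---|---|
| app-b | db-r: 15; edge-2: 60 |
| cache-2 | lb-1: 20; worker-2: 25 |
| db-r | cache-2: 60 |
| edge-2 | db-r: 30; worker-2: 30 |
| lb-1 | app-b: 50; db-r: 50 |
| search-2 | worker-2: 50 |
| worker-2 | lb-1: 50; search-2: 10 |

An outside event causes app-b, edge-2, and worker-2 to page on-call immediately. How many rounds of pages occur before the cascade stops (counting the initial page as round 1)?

Round 1 — app-b, edge-2, worker-2 page on-call (initial).
  db-r: +15+30 → 45 < 100
  lb-1: +50 → 50 ≥ 30
  search-2: +10 → 10 < 80
Round 2 — lb-1 pages on-call.
  db-r: +50 → 95 < 100
No further pages.

2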